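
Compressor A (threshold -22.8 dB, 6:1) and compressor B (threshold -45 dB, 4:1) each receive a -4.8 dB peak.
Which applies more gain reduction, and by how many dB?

A: overshoot 18 dB → output overshoot 3 dB → GR 15 dB.
B: overshoot 40.2 dB → output overshoot 10.05 dB → GR 30.15 dB.
B reduces 15.15 dB more.

B, by 15.15 dB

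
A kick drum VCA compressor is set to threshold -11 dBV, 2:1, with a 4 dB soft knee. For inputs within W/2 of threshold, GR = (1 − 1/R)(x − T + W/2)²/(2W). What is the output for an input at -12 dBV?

-12.0625 dBV

x − T + W/2 = -12 − (-11) + 2 = 1.
GR = (1 − 1/2) × 1² / 8 = 0.5 × 1 / 8 = 0.0625 dB.
Output = -12 − 0.0625 = -12.0625 dBV.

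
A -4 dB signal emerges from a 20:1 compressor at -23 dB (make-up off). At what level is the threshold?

Gain reduction = -4 − (-23) = 19 dB; output overshoot = GR / (R − 1) = 19 / 19 = 1 dB.
Threshold = output − output overshoot = -23 − 1 = -24 dB.

-24 dB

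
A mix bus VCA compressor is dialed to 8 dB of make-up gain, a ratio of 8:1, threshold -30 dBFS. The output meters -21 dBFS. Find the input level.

Stripping the +8 dB make-up gives -29 dBFS at the gain stage.
That's 1 dB above the -30 dBFS threshold.
Undo the ratio: input overshoot = 1 × 8 = 8 dB, giving input = -22 dBFS.

-22 dBFS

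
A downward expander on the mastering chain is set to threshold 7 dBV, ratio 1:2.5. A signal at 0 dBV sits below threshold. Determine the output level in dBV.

-10.5 dBV

The input is 7 dB below the 7 dBV threshold.
A 1:2.5 expander multiplies undershoot by 2.5: 7 × 2.5 = 17.5 dB below threshold.
Output = 7 − 17.5 = -10.5 dBV.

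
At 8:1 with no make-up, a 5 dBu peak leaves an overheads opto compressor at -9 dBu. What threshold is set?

Let T be the threshold. Output overshoot = (input overshoot)/R, so -9 − T = (5 − T)/8.
8·(-9 − T) = 5 − T → 7·T = -72 − 5 = -77.
T = -77/7 = -11 dBu.

-11 dBu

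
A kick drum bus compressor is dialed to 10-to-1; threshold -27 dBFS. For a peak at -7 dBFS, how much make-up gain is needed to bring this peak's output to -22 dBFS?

3 dB

Without make-up, output = threshold + overshoot/10 = -27 + 2 = -25 dBFS.
Gap to target: 3 dB.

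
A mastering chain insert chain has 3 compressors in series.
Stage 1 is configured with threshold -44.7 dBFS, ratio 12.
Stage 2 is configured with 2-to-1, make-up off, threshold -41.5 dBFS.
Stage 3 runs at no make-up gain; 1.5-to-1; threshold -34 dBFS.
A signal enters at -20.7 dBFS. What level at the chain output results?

Stage 1: -20.7 dBFS is 24 dB over -44.7 dBFS; at 12:1 that becomes 2 dB over, giving -42.7 dBFS.
Stage 2: -42.7 dBFS ≤ -41.5 dBFS, so stage 2 doesn't engage; output -42.7 dBFS.
Stage 3: -42.7 dBFS ≤ -34 dBFS, so stage 3 doesn't engage; output -42.7 dBFS.

-42.7 dBFS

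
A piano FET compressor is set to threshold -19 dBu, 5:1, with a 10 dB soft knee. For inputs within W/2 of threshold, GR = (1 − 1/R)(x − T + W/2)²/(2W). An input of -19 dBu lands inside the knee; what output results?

-20 dBu

x − T + W/2 = -19 − (-19) + 5 = 5.
GR = (1 − 1/5) × 5² / 20 = 0.8 × 25 / 20 = 1 dB.
Output = -19 − 1 = -20 dBu.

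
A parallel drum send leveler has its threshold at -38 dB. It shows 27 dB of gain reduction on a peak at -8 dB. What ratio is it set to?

10:1

Input overshoot = -8 − (-38) = 30 dB.
Output overshoot = 30 − 27 = 3 dB.
Ratio = input overshoot / output overshoot = 30 / 3 = 10.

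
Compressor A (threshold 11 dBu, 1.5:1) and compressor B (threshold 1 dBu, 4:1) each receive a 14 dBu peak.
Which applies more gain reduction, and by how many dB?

B, by 8.75 dB

A: 3 dB over, compressed to 2 dB over, so 1 dB of GR.
B: 13 dB over, compressed to 3.25 dB over, so 9.75 dB of GR.
Difference: 8.75 dB in favour of B.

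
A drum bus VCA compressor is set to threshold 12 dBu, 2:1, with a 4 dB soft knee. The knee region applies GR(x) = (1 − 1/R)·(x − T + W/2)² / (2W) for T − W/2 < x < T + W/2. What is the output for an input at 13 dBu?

x − T + W/2 = 13 − 12 + 2 = 3.
GR = (1 − 1/2) × 3² / 8 = 0.5 × 9 / 8 = 0.5625 dB.
Output = 13 − 0.5625 = 12.4375 dBu.

12.4375 dBu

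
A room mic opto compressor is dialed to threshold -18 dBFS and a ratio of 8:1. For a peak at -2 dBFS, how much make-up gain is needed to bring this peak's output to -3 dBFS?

Overshoot 16 dB → 16/8 = 2 dB after compression, so the compressed level is -18 + 2 = -16 dBFS.
Make-up = target − compressed = -3 − (-16) = 13 dB.

13 dB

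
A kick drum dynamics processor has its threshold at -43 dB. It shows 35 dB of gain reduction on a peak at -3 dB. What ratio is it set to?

8:1

Input overshoot = -3 − (-43) = 40 dB.
Output overshoot = 40 − 35 = 5 dB.
Ratio = input overshoot / output overshoot = 40 / 5 = 8.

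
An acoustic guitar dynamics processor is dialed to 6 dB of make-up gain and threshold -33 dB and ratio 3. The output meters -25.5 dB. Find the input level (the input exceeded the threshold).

Remove make-up: -25.5 − 6 = -31.5 dB.
That's 1.5 dB above the -33 dB threshold.
Undo the ratio: input overshoot = 1.5 × 3 = 4.5 dB, giving input = -28.5 dB.

-28.5 dB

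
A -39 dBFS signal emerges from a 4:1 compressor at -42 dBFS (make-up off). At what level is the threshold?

-43 dBFS

Input is 4 dB above T (since output overshoot × R = input overshoot: (-42 − T)·4 = -39 − T gives T = -43 dBFS).
Check: -43 + (-39 − (-43))/4 = -43 + 1 = -42 dBFS. ✓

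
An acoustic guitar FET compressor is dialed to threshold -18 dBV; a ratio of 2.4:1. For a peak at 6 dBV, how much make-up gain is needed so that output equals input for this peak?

Overshoot 24 dB → 24/2.4 = 10 dB after compression, so the compressed level is -18 + 10 = -8 dBV.
Make-up = target − compressed = 6 − (-8) = 14 dB.

14 dB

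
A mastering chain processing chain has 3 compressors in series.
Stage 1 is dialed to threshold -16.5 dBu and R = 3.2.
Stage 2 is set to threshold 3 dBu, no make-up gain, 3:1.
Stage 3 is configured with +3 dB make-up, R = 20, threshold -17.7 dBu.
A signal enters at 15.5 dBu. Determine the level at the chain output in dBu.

-14.14 dBu

Stage 1: overshoot 32 dB → 32/3.2 = 10 dB → -6.5 dBu.
Stage 2: below threshold (-6.5 ≤ 3); passes unchanged; output -6.5 dBu.
Stage 3: -6.5 dBu is 11.2 dB over -17.7 dBu; at 20:1 that becomes 0.56 dB over, giving -17.14 dBu; +3 dB make-up → -14.14 dBu.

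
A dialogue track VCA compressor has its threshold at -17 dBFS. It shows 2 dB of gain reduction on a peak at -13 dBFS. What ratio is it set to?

2:1

Input overshoot = -13 − (-17) = 4 dB.
Output overshoot = 4 − 2 = 2 dB.
Ratio = input overshoot / output overshoot = 4 / 2 = 2.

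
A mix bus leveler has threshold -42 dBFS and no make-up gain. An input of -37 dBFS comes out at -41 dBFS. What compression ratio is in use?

5:1

Input overshoot = -37 − (-42) = 5 dB; output overshoot = -41 − (-42) = 1 dB.
Ratio = 5 / 1 = 5.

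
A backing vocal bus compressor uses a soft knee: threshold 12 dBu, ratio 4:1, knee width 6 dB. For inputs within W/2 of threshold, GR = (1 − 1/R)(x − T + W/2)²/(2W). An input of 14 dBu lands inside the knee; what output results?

12.4375 dBu

x − T + W/2 = 14 − 12 + 3 = 5.
GR = (1 − 1/4) × 5² / 12 = 0.75 × 25 / 12 = 1.5625 dB.
Output = 14 − 1.5625 = 12.4375 dBu.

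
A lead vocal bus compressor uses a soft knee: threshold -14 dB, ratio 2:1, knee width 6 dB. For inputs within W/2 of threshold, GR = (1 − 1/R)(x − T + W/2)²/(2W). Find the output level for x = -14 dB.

-14.375 dB

x − T + W/2 = -14 − (-14) + 3 = 3.
GR = (1 − 1/2) × 3² / 12 = 0.5 × 9 / 12 = 0.375 dB.
Output = -14 − 0.375 = -14.375 dB.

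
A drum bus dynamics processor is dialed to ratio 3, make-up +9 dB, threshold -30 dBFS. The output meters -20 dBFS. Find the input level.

Remove make-up: -20 − 9 = -29 dBFS.
The compressed level sits -29 − (-30) = 1 dB over threshold.
Before 3:1 compression the overshoot was 1 × 3 = 3 dB, so input = -30 + 3 = -27 dBFS.

-27 dBFS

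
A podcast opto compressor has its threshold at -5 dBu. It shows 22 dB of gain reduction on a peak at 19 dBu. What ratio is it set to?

Input overshoot = 19 − (-5) = 24 dB.
Output overshoot = 24 − 22 = 2 dB.
Ratio = input overshoot / output overshoot = 24 / 2 = 12.

12:1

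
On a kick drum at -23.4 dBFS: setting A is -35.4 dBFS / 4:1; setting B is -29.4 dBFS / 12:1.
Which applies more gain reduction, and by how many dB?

A: GR = 12 − 12/4 = 9 dB.
B: GR = 6 − 6/12 = 5.5 dB.
A reduces 3.5 dB more.

A, by 3.5 dB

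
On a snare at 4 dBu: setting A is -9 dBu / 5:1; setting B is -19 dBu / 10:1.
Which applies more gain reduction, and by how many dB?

A: 13 dB over, compressed to 2.6 dB over, so 10.4 dB of GR.
B: 23 dB over, compressed to 2.3 dB over, so 20.7 dB of GR.
B applies 10.3 dB more gain reduction.

B, by 10.3 dB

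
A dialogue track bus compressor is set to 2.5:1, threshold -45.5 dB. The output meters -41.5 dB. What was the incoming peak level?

The compressed level sits -41.5 − (-45.5) = 4 dB over threshold.
Before 2.5:1 compression the overshoot was 4 × 2.5 = 10 dB, so input = -45.5 + 10 = -35.5 dB.

-35.5 dB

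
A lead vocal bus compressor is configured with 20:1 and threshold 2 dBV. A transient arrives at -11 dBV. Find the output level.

-11 dBV

-11 dBV is 13 dB below the 2 dBV threshold, so no gain reduction is applied.
Output = input = -11 dBV.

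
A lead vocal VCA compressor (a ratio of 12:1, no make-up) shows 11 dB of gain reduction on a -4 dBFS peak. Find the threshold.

Input is 12 dB above T (since output overshoot × R = input overshoot: (-15 − T)·12 = -4 − T gives T = -16 dBFS).
Check: -16 + (-4 − (-16))/12 = -16 + 1 = -15 dBFS. ✓

-16 dBFS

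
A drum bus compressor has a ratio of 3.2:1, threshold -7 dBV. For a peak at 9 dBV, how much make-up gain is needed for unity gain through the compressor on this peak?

11 dB

Without make-up, output = threshold + overshoot/3.2 = -7 + 5 = -2 dBV.
Gap to target: 11 dB.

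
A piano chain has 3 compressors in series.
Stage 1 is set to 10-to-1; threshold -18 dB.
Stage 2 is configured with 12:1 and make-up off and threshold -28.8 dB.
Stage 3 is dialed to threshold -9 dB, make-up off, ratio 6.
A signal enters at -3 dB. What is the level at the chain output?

Stage 1: 15 dB above -18 dB, reduced 10:1 to 1.5 dB above → -16.5 dB.
Stage 2: 12.3 dB above -28.8 dB, reduced 12:1 to 1.025 dB above → -27.775 dB.
Stage 3: -27.775 dB ≤ -9 dB, so stage 3 doesn't engage; output -27.775 dB.

-27.775 dB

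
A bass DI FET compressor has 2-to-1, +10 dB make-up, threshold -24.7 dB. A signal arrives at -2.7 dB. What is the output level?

-3.7 dB

The input is 22 dB above the -24.7 dB threshold.
At 2:1 the overshoot is divided by 2, leaving 11 dB above threshold.
Output = -24.7 + 11 = -13.7 dB; make-up adds 10 dB, giving -3.7 dB.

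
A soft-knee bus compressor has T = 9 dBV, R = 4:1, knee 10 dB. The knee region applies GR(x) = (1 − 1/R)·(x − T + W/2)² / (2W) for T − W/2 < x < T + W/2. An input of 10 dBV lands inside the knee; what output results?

8.65 dBV

x − T + W/2 = 10 − 9 + 5 = 6.
GR = (1 − 1/4) × 6² / 20 = 0.75 × 36 / 20 = 1.35 dB.
Output = 10 − 1.35 = 8.65 dBV.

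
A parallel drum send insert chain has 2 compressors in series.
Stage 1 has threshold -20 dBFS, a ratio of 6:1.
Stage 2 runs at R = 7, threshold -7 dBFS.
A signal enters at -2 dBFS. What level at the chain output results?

Stage 1: -2 dBFS is 18 dB over -20 dBFS; at 6:1 that becomes 3 dB over, giving -17 dBFS.
Stage 2: below threshold (-17 ≤ -7); passes unchanged; output -17 dBFS.

-17 dBFS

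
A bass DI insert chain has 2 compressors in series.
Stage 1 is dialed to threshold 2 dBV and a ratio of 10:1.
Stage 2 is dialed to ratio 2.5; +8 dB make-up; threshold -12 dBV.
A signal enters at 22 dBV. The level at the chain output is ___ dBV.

2.4 dBV

Stage 1: overshoot 20 dB → 20/10 = 2 dB → 4 dBV.
Stage 2: overshoot 16 dB → 16/2.5 = 6.4 dB → -5.6 dBV; +8 dB make-up → 2.4 dBV.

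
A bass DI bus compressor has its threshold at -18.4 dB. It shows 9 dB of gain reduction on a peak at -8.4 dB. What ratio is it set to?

Input overshoot = -8.4 − (-18.4) = 10 dB.
Output overshoot = 10 − 9 = 1 dB.
Ratio = input overshoot / output overshoot = 10 / 1 = 10.

10:1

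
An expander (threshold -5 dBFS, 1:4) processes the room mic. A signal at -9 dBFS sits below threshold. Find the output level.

Below threshold, a 1:4 expander applies gain = (4−1)×(T − x) of attenuation.
(4−1) × 4 = 12 dB, so output = -9 − 12 = -21 dBFS.

-21 dBFS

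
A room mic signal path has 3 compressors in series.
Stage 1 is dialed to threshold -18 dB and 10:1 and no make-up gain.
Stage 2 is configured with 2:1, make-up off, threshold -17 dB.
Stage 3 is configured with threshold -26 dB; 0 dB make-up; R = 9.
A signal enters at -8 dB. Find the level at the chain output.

Stage 1: overshoot 10 dB → 10/10 = 1 dB → -17 dB.
Stage 2: -17 dB is at or below the -17 dB threshold — no compression; output -17 dB.
Stage 3: overshoot 9 dB → 9/9 = 1 dB → -25 dB.

-25 dB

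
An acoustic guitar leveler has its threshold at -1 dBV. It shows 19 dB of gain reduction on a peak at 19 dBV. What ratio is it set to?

Input overshoot = 19 − (-1) = 20 dB.
Output overshoot = 20 − 19 = 1 dB.
Ratio = input overshoot / output overshoot = 20 / 1 = 20.

20:1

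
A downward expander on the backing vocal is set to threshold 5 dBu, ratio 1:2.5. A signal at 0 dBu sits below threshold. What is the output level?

Below threshold, a 1:2.5 expander applies gain = (2.5−1)×(T − x) of attenuation.
(2.5−1) × 5 = 7.5 dB, so output = 0 − 7.5 = -7.5 dBu.

-7.5 dBu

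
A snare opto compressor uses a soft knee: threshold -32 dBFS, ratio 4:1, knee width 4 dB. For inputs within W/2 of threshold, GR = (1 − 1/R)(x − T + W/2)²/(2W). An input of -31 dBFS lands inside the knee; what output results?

-31.84375 dBFS

x − T + W/2 = -31 − (-32) + 2 = 3.
GR = (1 − 1/4) × 3² / 8 = 0.75 × 9 / 8 = 0.84375 dB.
Output = -31 − 0.84375 = -31.84375 dBFS.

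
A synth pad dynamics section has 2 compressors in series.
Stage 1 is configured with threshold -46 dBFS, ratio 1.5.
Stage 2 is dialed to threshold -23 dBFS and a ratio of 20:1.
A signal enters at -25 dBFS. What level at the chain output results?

Stage 1: -25 dBFS is 21 dB over -46 dBFS; at 1.5:1 that becomes 14 dB over, giving -32 dBFS.
Stage 2: -32 dBFS ≤ -23 dBFS, so stage 2 doesn't engage; output -32 dBFS.

-32 dBFS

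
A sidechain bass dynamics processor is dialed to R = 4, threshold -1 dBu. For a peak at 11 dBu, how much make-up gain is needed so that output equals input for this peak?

Without make-up, output = threshold + overshoot/4 = -1 + 3 = 2 dBu.
Gap to target: 9 dB.

9 dB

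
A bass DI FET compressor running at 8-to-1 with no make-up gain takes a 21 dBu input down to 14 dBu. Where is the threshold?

Input is 8 dB above T (since output overshoot × R = input overshoot: (14 − T)·8 = 21 − T gives T = 13 dBu).
Check: 13 + (21 − 13)/8 = 13 + 1 = 14 dBu. ✓

13 dBu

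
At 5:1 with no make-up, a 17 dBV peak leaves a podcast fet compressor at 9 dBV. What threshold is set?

7 dBV

Let T be the threshold. Output overshoot = (input overshoot)/R, so 9 − T = (17 − T)/5.
5·(9 − T) = 17 − T → 4·T = 45 − 17 = 28.
T = 28/4 = 7 dBV.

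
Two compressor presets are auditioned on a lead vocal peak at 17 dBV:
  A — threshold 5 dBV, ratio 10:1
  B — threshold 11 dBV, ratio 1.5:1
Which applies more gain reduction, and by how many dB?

A: 12 dB over, compressed to 1.2 dB over, so 10.8 dB of GR.
B: 6 dB over, compressed to 4 dB over, so 2 dB of GR.
A applies 8.8 dB more gain reduction.

A, by 8.8 dB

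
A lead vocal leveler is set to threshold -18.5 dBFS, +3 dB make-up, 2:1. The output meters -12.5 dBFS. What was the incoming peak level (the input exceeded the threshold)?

Stripping the +3 dB make-up gives -15.5 dBFS at the gain stage.
That's 3 dB above the -18.5 dBFS threshold.
Before 2:1 compression the overshoot was 3 × 2 = 6 dB, so input = -18.5 + 6 = -12.5 dBFS.

-12.5 dBFS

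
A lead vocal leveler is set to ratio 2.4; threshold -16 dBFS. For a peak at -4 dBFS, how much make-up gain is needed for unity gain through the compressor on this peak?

7 dB

The peak compresses to -16 + 12/2.4 = -11 dBFS.
To reach -4 dBFS requires -4 − (-11) = 7 dB of make-up.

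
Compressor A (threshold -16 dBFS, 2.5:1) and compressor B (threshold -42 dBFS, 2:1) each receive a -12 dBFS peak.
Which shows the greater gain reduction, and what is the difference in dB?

A: overshoot 4 dB → output overshoot 1.6 dB → GR 2.4 dB.
B: overshoot 30 dB → output overshoot 15 dB → GR 15 dB.
B reduces 12.6 dB more.

B, by 12.6 dB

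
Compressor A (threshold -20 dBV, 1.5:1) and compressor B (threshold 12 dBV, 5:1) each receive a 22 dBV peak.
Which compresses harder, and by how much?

A: GR = 42 − 42/1.5 = 14 dB.
B: GR = 10 − 10/5 = 8 dB.
A reduces 6 dB more.

A, by 6 dB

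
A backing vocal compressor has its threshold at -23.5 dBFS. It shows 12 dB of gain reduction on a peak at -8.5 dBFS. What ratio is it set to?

5:1

Input overshoot = -8.5 − (-23.5) = 15 dB.
Output overshoot = 15 − 12 = 3 dB.
Ratio = input overshoot / output overshoot = 15 / 3 = 5.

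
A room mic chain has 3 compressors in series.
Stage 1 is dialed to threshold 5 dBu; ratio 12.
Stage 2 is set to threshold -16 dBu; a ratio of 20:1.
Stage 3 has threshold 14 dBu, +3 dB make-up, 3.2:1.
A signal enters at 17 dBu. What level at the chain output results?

-11.9 dBu

Stage 1: 12 dB above 5 dBu, reduced 12:1 to 1 dB above → 6 dBu.
Stage 2: overshoot 22 dB → 22/20 = 1.1 dB → -14.9 dBu.
Stage 3: -14.9 dBu ≤ 14 dBu, so stage 3 doesn't engage; make-up brings it to -11.9 dBu.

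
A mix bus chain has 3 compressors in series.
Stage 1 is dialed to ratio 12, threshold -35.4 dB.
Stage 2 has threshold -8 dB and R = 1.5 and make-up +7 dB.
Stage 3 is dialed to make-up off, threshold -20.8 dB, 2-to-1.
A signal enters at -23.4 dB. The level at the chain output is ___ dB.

-27.4 dB

Stage 1: -23.4 dB is 12 dB over -35.4 dB; at 12:1 that becomes 1 dB over, giving -34.4 dB.
Stage 2: -34.4 dB is at or below the -8 dB threshold — no compression; make-up brings it to -27.4 dB.
Stage 3: -27.4 dB ≤ -20.8 dB, so stage 3 doesn't engage; output -27.4 dB.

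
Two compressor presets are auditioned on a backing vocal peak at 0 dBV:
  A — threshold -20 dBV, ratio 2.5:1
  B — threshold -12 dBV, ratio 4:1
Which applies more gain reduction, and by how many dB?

A: overshoot 20 dB → output overshoot 8 dB → GR 12 dB.
B: overshoot 12 dB → output overshoot 3 dB → GR 9 dB.
A reduces 3 dB more.

A, by 3 dB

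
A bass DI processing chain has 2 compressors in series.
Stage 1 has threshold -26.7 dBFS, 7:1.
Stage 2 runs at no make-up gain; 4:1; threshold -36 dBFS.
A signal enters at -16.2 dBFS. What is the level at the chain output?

-33.3 dBFS

Stage 1: overshoot 10.5 dB → 10.5/7 = 1.5 dB → -25.2 dBFS.
Stage 2: -25.2 dBFS is 10.8 dB over -36 dBFS; at 4:1 that becomes 2.7 dB over, giving -33.3 dBFS.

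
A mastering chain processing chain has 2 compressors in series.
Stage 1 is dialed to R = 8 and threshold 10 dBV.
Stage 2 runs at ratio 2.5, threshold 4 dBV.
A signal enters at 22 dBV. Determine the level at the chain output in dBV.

7 dBV

Stage 1: 22 dBV is 12 dB over 10 dBV; at 8:1 that becomes 1.5 dB over, giving 11.5 dBV.
Stage 2: 7.5 dB above 4 dBV, reduced 2.5:1 to 3 dB above → 7 dBV.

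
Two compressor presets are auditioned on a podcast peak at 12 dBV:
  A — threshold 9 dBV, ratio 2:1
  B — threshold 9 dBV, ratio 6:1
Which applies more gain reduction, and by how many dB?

B, by 1 dB

A: 3 dB over, compressed to 1.5 dB over, so 1.5 dB of GR.
B: 3 dB over, compressed to 0.5 dB over, so 2.5 dB of GR.
Difference: 1 dB in favour of B.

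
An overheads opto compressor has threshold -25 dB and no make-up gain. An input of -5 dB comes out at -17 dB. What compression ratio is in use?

2.5:1

Input overshoot = -5 − (-25) = 20 dB; output overshoot = -17 − (-25) = 8 dB.
Ratio = 20 / 8 = 2.5.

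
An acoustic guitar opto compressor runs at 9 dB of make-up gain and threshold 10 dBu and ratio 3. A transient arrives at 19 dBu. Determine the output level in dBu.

22 dBu

The input is 9 dB above the 10 dBu threshold.
3:1 compression reduces that to 9/3 = 3 dB over.
So the level is 10 + 3 = 13 dBu; make-up adds 9 dB, giving 22 dBu.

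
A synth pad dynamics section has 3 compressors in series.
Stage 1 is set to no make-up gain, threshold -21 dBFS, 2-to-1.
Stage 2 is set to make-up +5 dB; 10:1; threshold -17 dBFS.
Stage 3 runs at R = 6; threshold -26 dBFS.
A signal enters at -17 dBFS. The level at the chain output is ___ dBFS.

-24 dBFS

Stage 1: 4 dB above -21 dBFS, reduced 2:1 to 2 dB above → -19 dBFS.
Stage 2: below threshold (-19 ≤ -17); passes unchanged; make-up brings it to -14 dBFS.
Stage 3: -14 dBFS is 12 dB over -26 dBFS; at 6:1 that becomes 2 dB over, giving -24 dBFS.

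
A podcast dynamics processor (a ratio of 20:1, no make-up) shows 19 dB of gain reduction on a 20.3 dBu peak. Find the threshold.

0.3 dBu

Let T be the threshold. Output overshoot = (input overshoot)/R, so 1.3 − T = (20.3 − T)/20.
20·(1.3 − T) = 20.3 − T → 19·T = 26 − 20.3 = 5.7.
T = 5.7/19 = 0.3 dBu.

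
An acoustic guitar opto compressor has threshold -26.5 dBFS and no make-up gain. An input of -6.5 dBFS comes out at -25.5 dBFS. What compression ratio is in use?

20:1

Input overshoot = -6.5 − (-26.5) = 20 dB; output overshoot = -25.5 − (-26.5) = 1 dB.
Ratio = 20 / 1 = 20.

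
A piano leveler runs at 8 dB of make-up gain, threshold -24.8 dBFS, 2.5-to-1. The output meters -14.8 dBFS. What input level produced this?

Before make-up, the level was -14.8 − 8 = -22.8 dBFS.
That's 2 dB above the -24.8 dBFS threshold.
Input overshoot = R × output overshoot = 5 dB → input = -24.8 + 5 = -19.8 dBFS.

-19.8 dBFS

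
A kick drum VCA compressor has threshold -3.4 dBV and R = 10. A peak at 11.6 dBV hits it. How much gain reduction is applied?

11.6 dBV exceeds the threshold by 15 dB.
A 10:1 ratio leaves 1.5 dB of that excess.
So the signal is attenuated by 15 − 1.5 = 13.5 dB.

13.5 dB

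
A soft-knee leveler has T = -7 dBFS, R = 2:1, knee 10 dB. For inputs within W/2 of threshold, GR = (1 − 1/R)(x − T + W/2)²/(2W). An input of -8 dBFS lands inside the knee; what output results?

-8.4 dBFS

x − T + W/2 = -8 − (-7) + 5 = 4.
GR = (1 − 1/2) × 4² / 20 = 0.5 × 16 / 20 = 0.4 dB.
Output = -8 − 0.4 = -8.4 dBFS.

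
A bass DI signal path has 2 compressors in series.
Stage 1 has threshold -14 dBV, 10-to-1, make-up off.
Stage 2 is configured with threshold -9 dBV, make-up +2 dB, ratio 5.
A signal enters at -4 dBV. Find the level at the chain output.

-11 dBV

Stage 1: overshoot 10 dB → 10/10 = 1 dB → -13 dBV.
Stage 2: below threshold (-13 ≤ -9); passes unchanged; make-up brings it to -11 dBV.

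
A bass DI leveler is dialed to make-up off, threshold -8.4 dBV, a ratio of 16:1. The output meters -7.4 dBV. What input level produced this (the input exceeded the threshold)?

7.6 dBV

The compressed level sits -7.4 − (-8.4) = 1 dB over threshold.
Before 16:1 compression the overshoot was 1 × 16 = 16 dB, so input = -8.4 + 16 = 7.6 dBV.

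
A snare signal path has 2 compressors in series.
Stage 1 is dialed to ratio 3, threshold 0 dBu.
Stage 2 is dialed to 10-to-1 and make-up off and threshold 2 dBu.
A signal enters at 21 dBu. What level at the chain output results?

2.5 dBu

Stage 1: 21 dB above 0 dBu, reduced 3:1 to 7 dB above → 7 dBu.
Stage 2: 5 dB above 2 dBu, reduced 10:1 to 0.5 dB above → 2.5 dBu.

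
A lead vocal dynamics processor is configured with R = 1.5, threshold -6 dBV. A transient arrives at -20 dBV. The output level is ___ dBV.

-20 dBV

-20 dBV is 14 dB below the -6 dBV threshold, so no gain reduction is applied.
Output = input = -20 dBV.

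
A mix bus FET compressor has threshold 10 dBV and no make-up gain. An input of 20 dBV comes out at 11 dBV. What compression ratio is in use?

Input overshoot = 20 − 10 = 10 dB; output overshoot = 11 − 10 = 1 dB.
Ratio = 10 / 1 = 10.

10:1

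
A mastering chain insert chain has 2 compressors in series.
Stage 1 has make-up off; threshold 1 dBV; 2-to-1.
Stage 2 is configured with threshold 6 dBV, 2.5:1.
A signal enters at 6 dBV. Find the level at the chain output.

3.5 dBV

Stage 1: 6 dBV is 5 dB over 1 dBV; at 2:1 that becomes 2.5 dB over, giving 3.5 dBV.
Stage 2: 3.5 dBV ≤ 6 dBV, so stage 2 doesn't engage; output 3.5 dBV.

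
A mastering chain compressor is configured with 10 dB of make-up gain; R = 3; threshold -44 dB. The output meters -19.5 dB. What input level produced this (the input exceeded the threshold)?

Remove make-up: -19.5 − 10 = -29.5 dB.
Post-compression overshoot = -29.5 − (-44) = 14.5 dB.
Input overshoot = R × output overshoot = 43.5 dB → input = -44 + 43.5 = -0.5 dB.

-0.5 dB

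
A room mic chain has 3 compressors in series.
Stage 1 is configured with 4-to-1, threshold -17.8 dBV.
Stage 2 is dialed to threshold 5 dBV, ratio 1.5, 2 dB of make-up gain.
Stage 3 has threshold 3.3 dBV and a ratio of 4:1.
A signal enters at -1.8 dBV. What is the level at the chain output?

-11.8 dBV

Stage 1: 16 dB above -17.8 dBV, reduced 4:1 to 4 dB above → -13.8 dBV.
Stage 2: below threshold (-13.8 ≤ 5); passes unchanged; make-up brings it to -11.8 dBV.
Stage 3: below threshold (-11.8 ≤ 3.3); passes unchanged; output -11.8 dBV.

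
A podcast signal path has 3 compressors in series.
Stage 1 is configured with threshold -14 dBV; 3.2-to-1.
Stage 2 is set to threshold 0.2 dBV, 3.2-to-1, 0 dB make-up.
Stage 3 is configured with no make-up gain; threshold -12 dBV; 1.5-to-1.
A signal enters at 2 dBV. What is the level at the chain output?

Stage 1: 16 dB above -14 dBV, reduced 3.2:1 to 5 dB above → -9 dBV.
Stage 2: -9 dBV ≤ 0.2 dBV, so stage 2 doesn't engage; output -9 dBV.
Stage 3: overshoot 3 dB → 3/1.5 = 2 dB → -10 dBV.

-10 dBV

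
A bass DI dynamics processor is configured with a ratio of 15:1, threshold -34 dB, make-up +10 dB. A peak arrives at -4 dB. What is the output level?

-22 dB

The input is 30 dB above the -34 dB threshold.
15:1 compression reduces that to 30/15 = 2 dB over.
So the level is -34 + 2 = -32 dB; make-up adds 10 dB, giving -22 dB.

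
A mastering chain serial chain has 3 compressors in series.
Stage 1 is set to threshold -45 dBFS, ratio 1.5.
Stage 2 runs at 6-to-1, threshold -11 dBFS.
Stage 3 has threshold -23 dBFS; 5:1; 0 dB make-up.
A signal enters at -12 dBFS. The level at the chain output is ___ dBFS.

Stage 1: -12 dBFS is 33 dB over -45 dBFS; at 1.5:1 that becomes 22 dB over, giving -23 dBFS.
Stage 2: -23 dBFS is at or below the -11 dBFS threshold — no compression; output -23 dBFS.
Stage 3: -23 dBFS is at or below the -23 dBFS threshold — no compression; output -23 dBFS.

-23 dBFS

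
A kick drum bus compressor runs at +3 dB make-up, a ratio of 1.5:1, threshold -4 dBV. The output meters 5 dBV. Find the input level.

Before make-up, the level was 5 − 3 = 2 dBV.
Post-compression overshoot = 2 − (-4) = 6 dB.
Undo the ratio: input overshoot = 6 × 1.5 = 9 dB, giving input = 5 dBV.

5 dBV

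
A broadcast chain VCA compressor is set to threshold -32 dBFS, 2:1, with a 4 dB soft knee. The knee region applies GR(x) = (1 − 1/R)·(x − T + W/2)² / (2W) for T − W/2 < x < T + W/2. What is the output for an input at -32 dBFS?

-32.25 dBFS

x − T + W/2 = -32 − (-32) + 2 = 2.
GR = (1 − 1/2) × 2² / 8 = 0.5 × 4 / 8 = 0.25 dB.
Output = -32 − 0.25 = -32.25 dBFS.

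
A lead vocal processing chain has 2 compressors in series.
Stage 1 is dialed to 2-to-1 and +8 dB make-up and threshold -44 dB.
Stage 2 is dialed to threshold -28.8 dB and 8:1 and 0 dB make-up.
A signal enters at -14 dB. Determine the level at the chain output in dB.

Stage 1: -14 dB is 30 dB over -44 dB; at 2:1 that becomes 15 dB over, giving -29 dB; +8 dB make-up → -21 dB.
Stage 2: overshoot 7.8 dB → 7.8/8 = 0.975 dB → -27.825 dB.

-27.825 dB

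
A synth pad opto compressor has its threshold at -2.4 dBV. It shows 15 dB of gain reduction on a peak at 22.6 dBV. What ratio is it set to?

Input overshoot = 22.6 − (-2.4) = 25 dB.
Output overshoot = 25 − 15 = 10 dB.
Ratio = input overshoot / output overshoot = 25 / 10 = 2.5.

2.5:1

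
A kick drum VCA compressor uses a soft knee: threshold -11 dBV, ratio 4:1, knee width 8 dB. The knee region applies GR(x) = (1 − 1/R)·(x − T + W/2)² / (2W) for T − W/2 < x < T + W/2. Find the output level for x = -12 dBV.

-12.421875 dBV

x − T + W/2 = -12 − (-11) + 4 = 3.
GR = (1 − 1/4) × 3² / 16 = 0.75 × 9 / 16 = 0.421875 dB.
Output = -12 − 0.421875 = -12.421875 dBV.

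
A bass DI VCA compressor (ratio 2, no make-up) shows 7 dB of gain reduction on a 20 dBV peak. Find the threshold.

6 dBV

Gain reduction = 20 − 13 = 7 dB; output overshoot = GR / (R − 1) = 7 / 1 = 7 dB.
Threshold = output − output overshoot = 13 − 7 = 6 dBV.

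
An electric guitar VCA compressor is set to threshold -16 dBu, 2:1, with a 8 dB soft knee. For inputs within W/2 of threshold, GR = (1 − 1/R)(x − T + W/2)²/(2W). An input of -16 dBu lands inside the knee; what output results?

x − T + W/2 = -16 − (-16) + 4 = 4.
GR = (1 − 1/2) × 4² / 16 = 0.5 × 16 / 16 = 0.5 dB.
Output = -16 − 0.5 = -16.5 dBu.

-16.5 dBu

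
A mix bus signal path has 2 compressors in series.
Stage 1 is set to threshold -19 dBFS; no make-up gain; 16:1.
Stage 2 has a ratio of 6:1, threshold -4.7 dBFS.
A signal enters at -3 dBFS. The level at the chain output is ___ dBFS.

Stage 1: overshoot 16 dB → 16/16 = 1 dB → -18 dBFS.
Stage 2: -18 dBFS ≤ -4.7 dBFS, so stage 2 doesn't engage; output -18 dBFS.

-18 dBFS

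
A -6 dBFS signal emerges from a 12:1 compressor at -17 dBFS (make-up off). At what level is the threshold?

-18 dBFS

Input is 12 dB above T (since output overshoot × R = input overshoot: (-17 − T)·12 = -6 − T gives T = -18 dBFS).
Check: -18 + (-6 − (-18))/12 = -18 + 1 = -17 dBFS. ✓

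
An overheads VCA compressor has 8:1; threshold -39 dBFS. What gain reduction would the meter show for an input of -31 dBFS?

7 dB

Overshoot = -31 − (-39) = 8 dB.
At 8:1, output sits 8/8 = 1 dB above threshold.
Gain reduction = 8 − 1 = 7 dB.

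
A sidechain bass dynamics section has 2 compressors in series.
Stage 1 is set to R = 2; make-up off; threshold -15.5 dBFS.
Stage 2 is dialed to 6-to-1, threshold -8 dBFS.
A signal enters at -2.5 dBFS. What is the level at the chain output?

-9 dBFS

Stage 1: -2.5 dBFS is 13 dB over -15.5 dBFS; at 2:1 that becomes 6.5 dB over, giving -9 dBFS.
Stage 2: -9 dBFS ≤ -8 dBFS, so stage 2 doesn't engage; output -9 dBFS.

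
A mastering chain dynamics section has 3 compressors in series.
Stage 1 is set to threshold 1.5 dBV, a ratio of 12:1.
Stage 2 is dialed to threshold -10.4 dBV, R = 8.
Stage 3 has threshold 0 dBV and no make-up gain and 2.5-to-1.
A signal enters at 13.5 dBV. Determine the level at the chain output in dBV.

Stage 1: overshoot 12 dB → 12/12 = 1 dB → 2.5 dBV.
Stage 2: overshoot 12.9 dB → 12.9/8 = 1.6125 dB → -8.7875 dBV.
Stage 3: -8.7875 dBV ≤ 0 dBV, so stage 3 doesn't engage; output -8.7875 dBV.

-8.7875 dBV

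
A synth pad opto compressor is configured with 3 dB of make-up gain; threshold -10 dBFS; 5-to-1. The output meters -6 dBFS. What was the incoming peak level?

-5 dBFS

Stripping the +3 dB make-up gives -9 dBFS at the gain stage.
The compressed level sits -9 − (-10) = 1 dB over threshold.
Before 5:1 compression the overshoot was 1 × 5 = 5 dB, so input = -10 + 5 = -5 dBFS.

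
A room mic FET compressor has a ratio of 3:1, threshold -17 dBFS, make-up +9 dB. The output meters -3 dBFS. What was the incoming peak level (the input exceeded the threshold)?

Before make-up, the level was -3 − 9 = -12 dBFS.
Post-compression overshoot = -12 − (-17) = 5 dB.
Before 3:1 compression the overshoot was 5 × 3 = 15 dB, so input = -17 + 15 = -2 dBFS.

-2 dBFS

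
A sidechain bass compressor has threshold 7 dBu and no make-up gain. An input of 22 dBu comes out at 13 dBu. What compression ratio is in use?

Input overshoot = 22 − 7 = 15 dB; output overshoot = 13 − 7 = 6 dB.
Ratio = 15 / 6 = 2.5.

2.5:1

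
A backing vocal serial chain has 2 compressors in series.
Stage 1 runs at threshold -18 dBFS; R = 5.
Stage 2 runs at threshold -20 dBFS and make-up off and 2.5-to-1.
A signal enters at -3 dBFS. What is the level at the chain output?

Stage 1: 15 dB above -18 dBFS, reduced 5:1 to 3 dB above → -15 dBFS.
Stage 2: 5 dB above -20 dBFS, reduced 2.5:1 to 2 dB above → -18 dBFS.

-18 dBFS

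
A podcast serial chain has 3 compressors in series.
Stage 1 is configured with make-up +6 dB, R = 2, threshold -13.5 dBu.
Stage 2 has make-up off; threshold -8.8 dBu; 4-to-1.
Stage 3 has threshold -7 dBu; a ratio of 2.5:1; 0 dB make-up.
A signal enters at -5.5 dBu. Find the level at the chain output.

-7.475 dBu

Stage 1: overshoot 8 dB → 8/2 = 4 dB → -9.5 dBu; +6 dB make-up → -3.5 dBu.
Stage 2: overshoot 5.3 dB → 5.3/4 = 1.325 dB → -7.475 dBu.
Stage 3: below threshold (-7.475 ≤ -7); passes unchanged; output -7.475 dBu.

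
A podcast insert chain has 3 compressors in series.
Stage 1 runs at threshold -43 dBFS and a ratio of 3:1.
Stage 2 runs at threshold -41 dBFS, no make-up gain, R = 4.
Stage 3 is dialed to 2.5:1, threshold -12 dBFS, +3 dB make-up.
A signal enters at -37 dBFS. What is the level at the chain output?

Stage 1: 6 dB above -43 dBFS, reduced 3:1 to 2 dB above → -41 dBFS.
Stage 2: -41 dBFS is at or below the -41 dBFS threshold — no compression; output -41 dBFS.
Stage 3: -41 dBFS ≤ -12 dBFS, so stage 3 doesn't engage; make-up brings it to -38 dBFS.

-38 dBFS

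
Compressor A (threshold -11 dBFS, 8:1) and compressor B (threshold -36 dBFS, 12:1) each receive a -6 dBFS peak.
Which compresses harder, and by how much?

A: 5 dB over, compressed to 0.625 dB over, so 4.375 dB of GR.
B: 30 dB over, compressed to 2.5 dB over, so 27.5 dB of GR.
B reduces 23.125 dB more.

B, by 23.125 dB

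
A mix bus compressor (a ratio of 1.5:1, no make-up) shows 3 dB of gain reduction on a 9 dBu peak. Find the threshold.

0 dBu

Input is 9 dB above T (since output overshoot × R = input overshoot: (6 − T)·1.5 = 9 − T gives T = 0 dBu).
Check: 0 + (9 − 0)/1.5 = 0 + 6 = 6 dBu. ✓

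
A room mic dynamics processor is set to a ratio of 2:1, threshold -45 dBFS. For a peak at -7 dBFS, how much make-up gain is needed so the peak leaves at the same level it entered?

Overshoot 38 dB → 38/2 = 19 dB after compression, so the compressed level is -45 + 19 = -26 dBFS.
Make-up = target − compressed = -7 − (-26) = 19 dB.

19 dB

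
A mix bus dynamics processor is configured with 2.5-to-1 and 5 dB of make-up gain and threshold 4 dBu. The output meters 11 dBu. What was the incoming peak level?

Remove make-up: 11 − 5 = 6 dBu.
Post-compression overshoot = 6 − 4 = 2 dB.
Input overshoot = R × output overshoot = 5 dB → input = 4 + 5 = 9 dBu.

9 dBu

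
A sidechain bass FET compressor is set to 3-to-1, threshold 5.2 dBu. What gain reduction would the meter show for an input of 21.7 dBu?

The signal is 16.5 dB above threshold.
At 3:1, output sits 16.5/3 = 5.5 dB above threshold.
Gain reduction = 16.5 − 5.5 = 11 dB.

11 dB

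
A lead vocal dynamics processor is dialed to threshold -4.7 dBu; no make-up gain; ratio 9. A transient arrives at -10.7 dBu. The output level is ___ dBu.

-10.7 dBu is 6 dB below the -4.7 dBu threshold, so no gain reduction is applied.
Output = input = -10.7 dBu.

-10.7 dBu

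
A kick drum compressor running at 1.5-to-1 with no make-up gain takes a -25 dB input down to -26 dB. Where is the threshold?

Gain reduction = -25 − (-26) = 1 dB; output overshoot = GR / (R − 1) = 1 / 0.5 = 2 dB.
Threshold = output − output overshoot = -26 − 2 = -28 dB.

-28 dB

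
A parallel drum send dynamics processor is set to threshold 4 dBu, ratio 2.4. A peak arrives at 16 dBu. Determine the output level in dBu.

9 dBu

Overshoot: 16 − 4 = 12 dB.
2.4:1 compression reduces that to 12/2.4 = 5 dB over.
Output = 4 + 5 = 9 dBu.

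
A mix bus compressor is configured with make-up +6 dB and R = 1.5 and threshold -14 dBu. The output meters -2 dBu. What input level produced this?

-5 dBu

Stripping the +6 dB make-up gives -8 dBu at the gain stage.
That's 6 dB above the -14 dBu threshold.
Undo the ratio: input overshoot = 6 × 1.5 = 9 dB, giving input = -5 dBu.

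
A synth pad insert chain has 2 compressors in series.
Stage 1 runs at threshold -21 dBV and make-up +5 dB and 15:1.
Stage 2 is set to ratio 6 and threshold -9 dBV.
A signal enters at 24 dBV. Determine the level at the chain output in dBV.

Stage 1: 24 dBV is 45 dB over -21 dBV; at 15:1 that becomes 3 dB over, giving -18 dBV; +5 dB make-up → -13 dBV.
Stage 2: -13 dBV ≤ -9 dBV, so stage 2 doesn't engage; output -13 dBV.

-13 dBV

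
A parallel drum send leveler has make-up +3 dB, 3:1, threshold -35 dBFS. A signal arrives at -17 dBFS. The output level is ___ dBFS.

-26 dBFS

The input is 18 dB above the -35 dBFS threshold.
At 3:1 the overshoot is divided by 3, leaving 6 dB above threshold.
So the level is -35 + 6 = -29 dBFS; make-up adds 3 dB, giving -26 dBFS.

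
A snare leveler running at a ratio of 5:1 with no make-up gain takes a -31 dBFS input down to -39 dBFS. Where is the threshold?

-41 dBFS

Input is 10 dB above T (since output overshoot × R = input overshoot: (-39 − T)·5 = -31 − T gives T = -41 dBFS).
Check: -41 + (-31 − (-41))/5 = -41 + 2 = -39 dBFS. ✓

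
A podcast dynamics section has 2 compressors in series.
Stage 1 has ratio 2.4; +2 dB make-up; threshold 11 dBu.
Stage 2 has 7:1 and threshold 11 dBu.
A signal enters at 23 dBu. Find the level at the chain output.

Stage 1: overshoot 12 dB → 12/2.4 = 5 dB → 16 dBu; +2 dB make-up → 18 dBu.
Stage 2: 18 dBu is 7 dB over 11 dBu; at 7:1 that becomes 1 dB over, giving 12 dBu.

12 dBu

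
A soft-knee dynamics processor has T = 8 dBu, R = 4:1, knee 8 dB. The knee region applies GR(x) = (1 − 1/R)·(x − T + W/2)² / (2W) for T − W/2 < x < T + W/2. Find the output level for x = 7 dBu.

x − T + W/2 = 7 − 8 + 4 = 3.
GR = (1 − 1/4) × 3² / 16 = 0.75 × 9 / 16 = 0.421875 dB.
Output = 7 − 0.421875 = 6.578125 dBu.

6.578125 dBu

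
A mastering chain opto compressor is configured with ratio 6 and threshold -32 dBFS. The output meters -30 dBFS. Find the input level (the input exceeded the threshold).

That's 2 dB above the -32 dBFS threshold.
Input overshoot = R × output overshoot = 12 dB → input = -32 + 12 = -20 dBFS.

-20 dBFS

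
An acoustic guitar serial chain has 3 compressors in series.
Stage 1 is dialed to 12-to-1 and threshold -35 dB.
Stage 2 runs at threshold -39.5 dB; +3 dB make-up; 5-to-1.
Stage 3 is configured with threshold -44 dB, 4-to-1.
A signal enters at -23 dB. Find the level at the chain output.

-41.85 dB

Stage 1: overshoot 12 dB → 12/12 = 1 dB → -34 dB.
Stage 2: 5.5 dB above -39.5 dB, reduced 5:1 to 1.1 dB above → -38.4 dB; +3 dB make-up → -35.4 dB.
Stage 3: -35.4 dB is 8.6 dB over -44 dB; at 4:1 that becomes 2.15 dB over, giving -41.85 dB.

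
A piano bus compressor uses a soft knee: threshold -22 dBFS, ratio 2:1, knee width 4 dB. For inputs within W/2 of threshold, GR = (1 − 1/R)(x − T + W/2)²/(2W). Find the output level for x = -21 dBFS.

x − T + W/2 = -21 − (-22) + 2 = 3.
GR = (1 − 1/2) × 3² / 8 = 0.5 × 9 / 8 = 0.5625 dB.
Output = -21 − 0.5625 = -21.5625 dBFS.

-21.5625 dBFS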